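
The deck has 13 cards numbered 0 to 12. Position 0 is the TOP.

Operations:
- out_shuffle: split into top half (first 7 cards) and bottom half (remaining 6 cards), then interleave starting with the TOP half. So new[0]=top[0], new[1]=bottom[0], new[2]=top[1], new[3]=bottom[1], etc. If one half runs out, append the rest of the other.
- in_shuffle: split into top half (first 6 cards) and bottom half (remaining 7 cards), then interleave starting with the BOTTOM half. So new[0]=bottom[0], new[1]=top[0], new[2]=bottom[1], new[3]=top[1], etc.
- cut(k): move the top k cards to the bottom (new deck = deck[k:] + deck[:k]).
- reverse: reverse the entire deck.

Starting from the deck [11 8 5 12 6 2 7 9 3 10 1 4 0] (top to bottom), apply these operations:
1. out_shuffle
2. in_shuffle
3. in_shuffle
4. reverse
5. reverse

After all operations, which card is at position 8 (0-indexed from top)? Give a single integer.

After op 1 (out_shuffle): [11 9 8 3 5 10 12 1 6 4 2 0 7]
After op 2 (in_shuffle): [12 11 1 9 6 8 4 3 2 5 0 10 7]
After op 3 (in_shuffle): [4 12 3 11 2 1 5 9 0 6 10 8 7]
After op 4 (reverse): [7 8 10 6 0 9 5 1 2 11 3 12 4]
After op 5 (reverse): [4 12 3 11 2 1 5 9 0 6 10 8 7]
Position 8: card 0.

Answer: 0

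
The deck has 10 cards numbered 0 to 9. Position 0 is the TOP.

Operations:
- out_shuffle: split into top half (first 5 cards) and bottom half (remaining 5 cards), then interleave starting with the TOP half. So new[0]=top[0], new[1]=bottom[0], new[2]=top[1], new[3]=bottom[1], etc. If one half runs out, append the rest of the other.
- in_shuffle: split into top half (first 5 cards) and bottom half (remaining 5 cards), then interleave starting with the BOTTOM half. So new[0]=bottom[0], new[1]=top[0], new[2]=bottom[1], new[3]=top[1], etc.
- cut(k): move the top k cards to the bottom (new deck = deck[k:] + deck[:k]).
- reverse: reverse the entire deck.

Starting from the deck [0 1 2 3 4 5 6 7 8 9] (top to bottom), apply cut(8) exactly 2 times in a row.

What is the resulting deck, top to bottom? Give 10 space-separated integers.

After op 1 (cut(8)): [8 9 0 1 2 3 4 5 6 7]
After op 2 (cut(8)): [6 7 8 9 0 1 2 3 4 5]

Answer: 6 7 8 9 0 1 2 3 4 5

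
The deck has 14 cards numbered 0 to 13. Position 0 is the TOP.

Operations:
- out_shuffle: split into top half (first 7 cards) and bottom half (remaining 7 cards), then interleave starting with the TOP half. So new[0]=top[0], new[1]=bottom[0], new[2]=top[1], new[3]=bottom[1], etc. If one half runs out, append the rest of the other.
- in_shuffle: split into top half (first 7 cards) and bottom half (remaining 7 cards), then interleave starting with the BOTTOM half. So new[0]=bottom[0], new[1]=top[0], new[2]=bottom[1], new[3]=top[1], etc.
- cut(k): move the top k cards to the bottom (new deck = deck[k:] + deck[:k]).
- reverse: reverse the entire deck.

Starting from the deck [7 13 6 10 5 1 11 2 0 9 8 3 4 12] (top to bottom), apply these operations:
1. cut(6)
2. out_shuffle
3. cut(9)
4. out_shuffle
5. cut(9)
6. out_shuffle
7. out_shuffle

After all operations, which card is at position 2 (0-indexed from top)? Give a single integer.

Answer: 3

Derivation:
After op 1 (cut(6)): [11 2 0 9 8 3 4 12 7 13 6 10 5 1]
After op 2 (out_shuffle): [11 12 2 7 0 13 9 6 8 10 3 5 4 1]
After op 3 (cut(9)): [10 3 5 4 1 11 12 2 7 0 13 9 6 8]
After op 4 (out_shuffle): [10 2 3 7 5 0 4 13 1 9 11 6 12 8]
After op 5 (cut(9)): [9 11 6 12 8 10 2 3 7 5 0 4 13 1]
After op 6 (out_shuffle): [9 3 11 7 6 5 12 0 8 4 10 13 2 1]
After op 7 (out_shuffle): [9 0 3 8 11 4 7 10 6 13 5 2 12 1]
Position 2: card 3.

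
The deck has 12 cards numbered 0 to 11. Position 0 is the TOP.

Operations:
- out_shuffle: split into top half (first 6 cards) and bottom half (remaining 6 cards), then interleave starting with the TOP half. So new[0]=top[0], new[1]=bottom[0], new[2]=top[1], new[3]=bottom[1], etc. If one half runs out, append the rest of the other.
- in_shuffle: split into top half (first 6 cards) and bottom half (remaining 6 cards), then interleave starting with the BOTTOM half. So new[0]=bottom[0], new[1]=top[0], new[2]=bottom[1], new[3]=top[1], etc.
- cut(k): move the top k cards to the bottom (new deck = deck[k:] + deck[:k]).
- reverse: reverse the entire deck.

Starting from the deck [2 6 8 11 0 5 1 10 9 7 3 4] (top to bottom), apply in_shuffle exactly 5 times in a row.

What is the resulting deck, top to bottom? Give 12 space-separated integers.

Answer: 3 9 1 0 8 2 4 7 10 5 11 6

Derivation:
After op 1 (in_shuffle): [1 2 10 6 9 8 7 11 3 0 4 5]
After op 2 (in_shuffle): [7 1 11 2 3 10 0 6 4 9 5 8]
After op 3 (in_shuffle): [0 7 6 1 4 11 9 2 5 3 8 10]
After op 4 (in_shuffle): [9 0 2 7 5 6 3 1 8 4 10 11]
After op 5 (in_shuffle): [3 9 1 0 8 2 4 7 10 5 11 6]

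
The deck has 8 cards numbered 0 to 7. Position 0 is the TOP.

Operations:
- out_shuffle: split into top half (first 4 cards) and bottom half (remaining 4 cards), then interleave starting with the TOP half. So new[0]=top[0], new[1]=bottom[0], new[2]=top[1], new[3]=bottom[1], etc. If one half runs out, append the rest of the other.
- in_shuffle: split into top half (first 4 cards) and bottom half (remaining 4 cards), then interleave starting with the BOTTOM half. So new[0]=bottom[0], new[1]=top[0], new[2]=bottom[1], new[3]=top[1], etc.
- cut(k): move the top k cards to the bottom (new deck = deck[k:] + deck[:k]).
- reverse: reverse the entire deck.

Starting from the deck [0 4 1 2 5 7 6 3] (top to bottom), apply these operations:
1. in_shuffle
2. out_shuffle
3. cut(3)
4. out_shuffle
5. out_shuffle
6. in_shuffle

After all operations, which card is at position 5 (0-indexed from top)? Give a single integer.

After op 1 (in_shuffle): [5 0 7 4 6 1 3 2]
After op 2 (out_shuffle): [5 6 0 1 7 3 4 2]
After op 3 (cut(3)): [1 7 3 4 2 5 6 0]
After op 4 (out_shuffle): [1 2 7 5 3 6 4 0]
After op 5 (out_shuffle): [1 3 2 6 7 4 5 0]
After op 6 (in_shuffle): [7 1 4 3 5 2 0 6]
Position 5: card 2.

Answer: 2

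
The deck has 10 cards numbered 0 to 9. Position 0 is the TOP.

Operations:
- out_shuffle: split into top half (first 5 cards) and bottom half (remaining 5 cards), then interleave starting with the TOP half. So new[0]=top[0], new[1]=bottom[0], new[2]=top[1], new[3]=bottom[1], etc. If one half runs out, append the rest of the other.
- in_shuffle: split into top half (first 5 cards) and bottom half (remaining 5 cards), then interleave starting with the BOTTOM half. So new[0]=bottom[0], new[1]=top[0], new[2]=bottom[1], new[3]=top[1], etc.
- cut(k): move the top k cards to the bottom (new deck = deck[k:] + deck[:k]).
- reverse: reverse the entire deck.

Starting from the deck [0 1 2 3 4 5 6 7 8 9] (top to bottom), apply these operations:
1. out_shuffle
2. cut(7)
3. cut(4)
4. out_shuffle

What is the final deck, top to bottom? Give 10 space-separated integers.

After op 1 (out_shuffle): [0 5 1 6 2 7 3 8 4 9]
After op 2 (cut(7)): [8 4 9 0 5 1 6 2 7 3]
After op 3 (cut(4)): [5 1 6 2 7 3 8 4 9 0]
After op 4 (out_shuffle): [5 3 1 8 6 4 2 9 7 0]

Answer: 5 3 1 8 6 4 2 9 7 0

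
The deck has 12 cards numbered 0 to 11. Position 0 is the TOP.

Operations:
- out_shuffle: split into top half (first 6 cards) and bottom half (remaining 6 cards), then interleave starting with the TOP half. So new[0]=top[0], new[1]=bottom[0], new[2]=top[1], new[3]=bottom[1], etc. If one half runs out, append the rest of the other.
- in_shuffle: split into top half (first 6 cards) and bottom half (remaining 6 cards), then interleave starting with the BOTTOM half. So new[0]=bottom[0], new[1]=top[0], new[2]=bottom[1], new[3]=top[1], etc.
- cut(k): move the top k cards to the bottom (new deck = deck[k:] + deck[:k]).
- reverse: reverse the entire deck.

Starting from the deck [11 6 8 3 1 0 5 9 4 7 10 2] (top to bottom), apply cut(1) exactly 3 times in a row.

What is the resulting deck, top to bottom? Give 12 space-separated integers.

Answer: 3 1 0 5 9 4 7 10 2 11 6 8

Derivation:
After op 1 (cut(1)): [6 8 3 1 0 5 9 4 7 10 2 11]
After op 2 (cut(1)): [8 3 1 0 5 9 4 7 10 2 11 6]
After op 3 (cut(1)): [3 1 0 5 9 4 7 10 2 11 6 8]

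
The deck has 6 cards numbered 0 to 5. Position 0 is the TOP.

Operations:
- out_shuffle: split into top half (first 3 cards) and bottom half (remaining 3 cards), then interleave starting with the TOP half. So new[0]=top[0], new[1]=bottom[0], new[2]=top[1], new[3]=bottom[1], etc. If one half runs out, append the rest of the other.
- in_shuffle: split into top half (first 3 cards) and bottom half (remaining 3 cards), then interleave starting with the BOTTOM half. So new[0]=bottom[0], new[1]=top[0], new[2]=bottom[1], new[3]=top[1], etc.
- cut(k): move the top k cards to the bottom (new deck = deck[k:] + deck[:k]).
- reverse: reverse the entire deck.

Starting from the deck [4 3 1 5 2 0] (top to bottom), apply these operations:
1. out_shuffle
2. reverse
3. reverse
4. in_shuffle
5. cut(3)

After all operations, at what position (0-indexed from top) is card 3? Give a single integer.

After op 1 (out_shuffle): [4 5 3 2 1 0]
After op 2 (reverse): [0 1 2 3 5 4]
After op 3 (reverse): [4 5 3 2 1 0]
After op 4 (in_shuffle): [2 4 1 5 0 3]
After op 5 (cut(3)): [5 0 3 2 4 1]
Card 3 is at position 2.

Answer: 2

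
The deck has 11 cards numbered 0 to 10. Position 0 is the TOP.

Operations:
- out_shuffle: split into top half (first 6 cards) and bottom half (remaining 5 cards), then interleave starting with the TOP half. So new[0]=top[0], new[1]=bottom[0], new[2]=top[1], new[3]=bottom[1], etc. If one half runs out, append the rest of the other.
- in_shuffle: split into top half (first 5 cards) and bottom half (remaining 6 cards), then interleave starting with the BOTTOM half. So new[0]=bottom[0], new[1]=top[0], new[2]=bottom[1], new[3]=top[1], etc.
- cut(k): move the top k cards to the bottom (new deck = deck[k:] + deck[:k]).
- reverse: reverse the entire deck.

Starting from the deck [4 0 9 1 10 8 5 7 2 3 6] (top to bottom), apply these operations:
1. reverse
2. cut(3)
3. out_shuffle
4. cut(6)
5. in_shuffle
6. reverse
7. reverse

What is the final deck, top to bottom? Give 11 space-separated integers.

After op 1 (reverse): [6 3 2 7 5 8 10 1 9 0 4]
After op 2 (cut(3)): [7 5 8 10 1 9 0 4 6 3 2]
After op 3 (out_shuffle): [7 0 5 4 8 6 10 3 1 2 9]
After op 4 (cut(6)): [10 3 1 2 9 7 0 5 4 8 6]
After op 5 (in_shuffle): [7 10 0 3 5 1 4 2 8 9 6]
After op 6 (reverse): [6 9 8 2 4 1 5 3 0 10 7]
After op 7 (reverse): [7 10 0 3 5 1 4 2 8 9 6]

Answer: 7 10 0 3 5 1 4 2 8 9 6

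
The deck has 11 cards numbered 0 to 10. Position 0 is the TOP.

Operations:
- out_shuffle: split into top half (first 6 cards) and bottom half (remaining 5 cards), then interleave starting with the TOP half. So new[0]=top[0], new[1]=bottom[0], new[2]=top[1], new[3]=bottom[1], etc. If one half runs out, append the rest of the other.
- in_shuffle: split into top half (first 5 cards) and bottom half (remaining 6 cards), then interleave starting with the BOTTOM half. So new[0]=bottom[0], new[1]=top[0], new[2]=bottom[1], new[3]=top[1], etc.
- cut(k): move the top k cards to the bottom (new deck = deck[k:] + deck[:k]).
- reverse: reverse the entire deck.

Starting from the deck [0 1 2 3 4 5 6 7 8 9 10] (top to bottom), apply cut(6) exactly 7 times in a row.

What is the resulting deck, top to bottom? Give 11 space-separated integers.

Answer: 9 10 0 1 2 3 4 5 6 7 8

Derivation:
After op 1 (cut(6)): [6 7 8 9 10 0 1 2 3 4 5]
After op 2 (cut(6)): [1 2 3 4 5 6 7 8 9 10 0]
After op 3 (cut(6)): [7 8 9 10 0 1 2 3 4 5 6]
After op 4 (cut(6)): [2 3 4 5 6 7 8 9 10 0 1]
After op 5 (cut(6)): [8 9 10 0 1 2 3 4 5 6 7]
After op 6 (cut(6)): [3 4 5 6 7 8 9 10 0 1 2]
After op 7 (cut(6)): [9 10 0 1 2 3 4 5 6 7 8]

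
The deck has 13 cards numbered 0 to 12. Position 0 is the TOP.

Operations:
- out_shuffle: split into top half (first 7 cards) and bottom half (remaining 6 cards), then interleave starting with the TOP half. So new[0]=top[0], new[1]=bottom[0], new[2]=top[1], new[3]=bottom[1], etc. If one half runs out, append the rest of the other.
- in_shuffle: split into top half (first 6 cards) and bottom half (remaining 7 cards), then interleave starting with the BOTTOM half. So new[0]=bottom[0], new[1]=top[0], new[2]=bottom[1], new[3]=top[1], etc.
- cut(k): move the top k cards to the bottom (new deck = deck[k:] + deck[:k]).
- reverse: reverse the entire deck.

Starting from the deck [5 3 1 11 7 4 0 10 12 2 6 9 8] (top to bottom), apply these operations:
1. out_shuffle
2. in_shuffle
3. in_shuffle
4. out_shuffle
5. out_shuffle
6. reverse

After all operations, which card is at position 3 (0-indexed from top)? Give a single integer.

After op 1 (out_shuffle): [5 10 3 12 1 2 11 6 7 9 4 8 0]
After op 2 (in_shuffle): [11 5 6 10 7 3 9 12 4 1 8 2 0]
After op 3 (in_shuffle): [9 11 12 5 4 6 1 10 8 7 2 3 0]
After op 4 (out_shuffle): [9 10 11 8 12 7 5 2 4 3 6 0 1]
After op 5 (out_shuffle): [9 2 10 4 11 3 8 6 12 0 7 1 5]
After op 6 (reverse): [5 1 7 0 12 6 8 3 11 4 10 2 9]
Position 3: card 0.

Answer: 0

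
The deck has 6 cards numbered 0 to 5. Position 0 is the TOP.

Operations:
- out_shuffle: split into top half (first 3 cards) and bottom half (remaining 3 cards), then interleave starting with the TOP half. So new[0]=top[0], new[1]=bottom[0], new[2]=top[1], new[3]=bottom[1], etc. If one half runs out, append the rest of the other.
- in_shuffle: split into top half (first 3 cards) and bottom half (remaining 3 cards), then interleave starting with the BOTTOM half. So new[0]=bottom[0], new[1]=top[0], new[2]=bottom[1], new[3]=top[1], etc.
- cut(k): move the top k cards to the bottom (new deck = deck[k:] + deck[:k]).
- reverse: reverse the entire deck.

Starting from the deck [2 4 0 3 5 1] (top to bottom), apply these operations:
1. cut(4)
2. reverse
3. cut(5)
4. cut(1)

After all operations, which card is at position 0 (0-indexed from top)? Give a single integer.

After op 1 (cut(4)): [5 1 2 4 0 3]
After op 2 (reverse): [3 0 4 2 1 5]
After op 3 (cut(5)): [5 3 0 4 2 1]
After op 4 (cut(1)): [3 0 4 2 1 5]
Position 0: card 3.

Answer: 3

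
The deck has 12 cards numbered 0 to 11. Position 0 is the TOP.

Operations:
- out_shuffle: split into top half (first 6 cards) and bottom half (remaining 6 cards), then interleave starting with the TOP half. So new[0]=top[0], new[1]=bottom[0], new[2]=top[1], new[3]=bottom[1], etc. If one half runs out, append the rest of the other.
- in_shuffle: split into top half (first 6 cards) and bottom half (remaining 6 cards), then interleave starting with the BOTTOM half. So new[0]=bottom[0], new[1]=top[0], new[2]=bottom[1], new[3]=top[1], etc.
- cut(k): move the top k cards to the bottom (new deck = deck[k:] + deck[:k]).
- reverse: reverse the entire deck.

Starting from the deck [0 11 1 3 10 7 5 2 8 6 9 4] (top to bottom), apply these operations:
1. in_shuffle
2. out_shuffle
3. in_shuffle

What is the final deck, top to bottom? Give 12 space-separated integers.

After op 1 (in_shuffle): [5 0 2 11 8 1 6 3 9 10 4 7]
After op 2 (out_shuffle): [5 6 0 3 2 9 11 10 8 4 1 7]
After op 3 (in_shuffle): [11 5 10 6 8 0 4 3 1 2 7 9]

Answer: 11 5 10 6 8 0 4 3 1 2 7 9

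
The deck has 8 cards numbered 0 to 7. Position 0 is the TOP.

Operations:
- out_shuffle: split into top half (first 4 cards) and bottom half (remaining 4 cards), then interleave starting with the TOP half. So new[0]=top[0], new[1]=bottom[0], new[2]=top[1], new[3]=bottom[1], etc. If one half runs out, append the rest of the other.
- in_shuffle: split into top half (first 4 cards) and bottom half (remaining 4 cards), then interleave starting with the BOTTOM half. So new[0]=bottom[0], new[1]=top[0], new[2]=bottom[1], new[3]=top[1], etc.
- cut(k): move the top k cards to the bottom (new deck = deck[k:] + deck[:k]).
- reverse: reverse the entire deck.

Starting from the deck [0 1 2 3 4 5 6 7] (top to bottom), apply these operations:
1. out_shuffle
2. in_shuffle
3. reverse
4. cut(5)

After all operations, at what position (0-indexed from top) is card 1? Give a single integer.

After op 1 (out_shuffle): [0 4 1 5 2 6 3 7]
After op 2 (in_shuffle): [2 0 6 4 3 1 7 5]
After op 3 (reverse): [5 7 1 3 4 6 0 2]
After op 4 (cut(5)): [6 0 2 5 7 1 3 4]
Card 1 is at position 5.

Answer: 5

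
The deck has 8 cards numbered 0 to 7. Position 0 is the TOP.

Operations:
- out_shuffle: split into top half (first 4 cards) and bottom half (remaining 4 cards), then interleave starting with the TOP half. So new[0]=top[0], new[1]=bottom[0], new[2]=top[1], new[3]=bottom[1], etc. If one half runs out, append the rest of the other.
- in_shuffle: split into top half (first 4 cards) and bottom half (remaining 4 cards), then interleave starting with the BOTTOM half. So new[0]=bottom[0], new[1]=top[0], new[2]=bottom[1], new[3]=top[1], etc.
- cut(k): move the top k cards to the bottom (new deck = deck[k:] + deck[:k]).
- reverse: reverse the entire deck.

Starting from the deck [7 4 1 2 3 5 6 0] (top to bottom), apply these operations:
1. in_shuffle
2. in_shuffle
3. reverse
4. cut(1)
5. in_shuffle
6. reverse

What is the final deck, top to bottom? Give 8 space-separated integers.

Answer: 7 4 0 6 5 3 2 1

Derivation:
After op 1 (in_shuffle): [3 7 5 4 6 1 0 2]
After op 2 (in_shuffle): [6 3 1 7 0 5 2 4]
After op 3 (reverse): [4 2 5 0 7 1 3 6]
After op 4 (cut(1)): [2 5 0 7 1 3 6 4]
After op 5 (in_shuffle): [1 2 3 5 6 0 4 7]
After op 6 (reverse): [7 4 0 6 5 3 2 1]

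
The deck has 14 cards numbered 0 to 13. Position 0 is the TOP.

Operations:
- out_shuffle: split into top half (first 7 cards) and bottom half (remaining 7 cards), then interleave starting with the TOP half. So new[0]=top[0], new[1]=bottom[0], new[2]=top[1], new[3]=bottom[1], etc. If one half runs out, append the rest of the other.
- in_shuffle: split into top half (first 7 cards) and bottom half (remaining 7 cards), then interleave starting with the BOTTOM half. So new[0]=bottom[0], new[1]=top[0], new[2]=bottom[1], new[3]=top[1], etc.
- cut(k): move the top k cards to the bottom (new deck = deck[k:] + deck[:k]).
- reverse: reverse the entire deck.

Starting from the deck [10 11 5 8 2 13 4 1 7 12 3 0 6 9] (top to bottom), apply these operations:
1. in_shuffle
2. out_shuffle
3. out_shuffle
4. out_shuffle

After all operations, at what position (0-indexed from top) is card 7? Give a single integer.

After op 1 (in_shuffle): [1 10 7 11 12 5 3 8 0 2 6 13 9 4]
After op 2 (out_shuffle): [1 8 10 0 7 2 11 6 12 13 5 9 3 4]
After op 3 (out_shuffle): [1 6 8 12 10 13 0 5 7 9 2 3 11 4]
After op 4 (out_shuffle): [1 5 6 7 8 9 12 2 10 3 13 11 0 4]
Card 7 is at position 3.

Answer: 3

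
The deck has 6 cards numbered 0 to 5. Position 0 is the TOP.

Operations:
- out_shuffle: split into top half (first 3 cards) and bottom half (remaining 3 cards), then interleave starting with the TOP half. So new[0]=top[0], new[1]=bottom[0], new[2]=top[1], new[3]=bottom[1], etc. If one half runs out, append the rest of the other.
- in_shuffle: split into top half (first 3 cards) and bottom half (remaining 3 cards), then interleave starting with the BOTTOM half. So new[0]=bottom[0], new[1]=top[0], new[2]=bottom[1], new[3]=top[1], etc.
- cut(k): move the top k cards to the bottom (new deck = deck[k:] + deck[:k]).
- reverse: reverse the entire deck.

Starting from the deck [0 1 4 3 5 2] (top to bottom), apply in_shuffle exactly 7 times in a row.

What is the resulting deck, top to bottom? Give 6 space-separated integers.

After op 1 (in_shuffle): [3 0 5 1 2 4]
After op 2 (in_shuffle): [1 3 2 0 4 5]
After op 3 (in_shuffle): [0 1 4 3 5 2]
After op 4 (in_shuffle): [3 0 5 1 2 4]
After op 5 (in_shuffle): [1 3 2 0 4 5]
After op 6 (in_shuffle): [0 1 4 3 5 2]
After op 7 (in_shuffle): [3 0 5 1 2 4]

Answer: 3 0 5 1 2 4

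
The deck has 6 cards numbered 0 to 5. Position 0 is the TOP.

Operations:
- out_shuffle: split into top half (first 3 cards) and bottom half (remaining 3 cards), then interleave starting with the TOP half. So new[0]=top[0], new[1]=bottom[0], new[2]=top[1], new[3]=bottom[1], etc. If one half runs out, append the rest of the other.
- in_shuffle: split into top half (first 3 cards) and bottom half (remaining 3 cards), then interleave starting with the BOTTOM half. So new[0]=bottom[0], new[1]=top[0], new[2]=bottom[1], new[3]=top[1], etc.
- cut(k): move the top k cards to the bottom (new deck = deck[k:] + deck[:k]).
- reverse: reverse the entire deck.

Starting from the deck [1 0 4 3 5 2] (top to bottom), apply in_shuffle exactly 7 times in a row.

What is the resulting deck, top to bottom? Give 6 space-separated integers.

Answer: 3 1 5 0 2 4

Derivation:
After op 1 (in_shuffle): [3 1 5 0 2 4]
After op 2 (in_shuffle): [0 3 2 1 4 5]
After op 3 (in_shuffle): [1 0 4 3 5 2]
After op 4 (in_shuffle): [3 1 5 0 2 4]
After op 5 (in_shuffle): [0 3 2 1 4 5]
After op 6 (in_shuffle): [1 0 4 3 5 2]
After op 7 (in_shuffle): [3 1 5 0 2 4]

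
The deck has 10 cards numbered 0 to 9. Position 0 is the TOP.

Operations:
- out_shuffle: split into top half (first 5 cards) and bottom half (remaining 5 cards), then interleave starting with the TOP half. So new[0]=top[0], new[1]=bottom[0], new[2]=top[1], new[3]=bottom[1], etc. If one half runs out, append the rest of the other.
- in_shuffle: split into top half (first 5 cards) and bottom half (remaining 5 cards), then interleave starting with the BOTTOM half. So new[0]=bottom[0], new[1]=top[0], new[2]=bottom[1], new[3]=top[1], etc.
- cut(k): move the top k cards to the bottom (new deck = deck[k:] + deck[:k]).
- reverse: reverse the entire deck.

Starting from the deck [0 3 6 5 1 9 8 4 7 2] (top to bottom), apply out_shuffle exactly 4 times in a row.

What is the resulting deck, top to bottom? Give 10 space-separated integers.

Answer: 0 1 7 5 4 6 8 3 9 2

Derivation:
After op 1 (out_shuffle): [0 9 3 8 6 4 5 7 1 2]
After op 2 (out_shuffle): [0 4 9 5 3 7 8 1 6 2]
After op 3 (out_shuffle): [0 7 4 8 9 1 5 6 3 2]
After op 4 (out_shuffle): [0 1 7 5 4 6 8 3 9 2]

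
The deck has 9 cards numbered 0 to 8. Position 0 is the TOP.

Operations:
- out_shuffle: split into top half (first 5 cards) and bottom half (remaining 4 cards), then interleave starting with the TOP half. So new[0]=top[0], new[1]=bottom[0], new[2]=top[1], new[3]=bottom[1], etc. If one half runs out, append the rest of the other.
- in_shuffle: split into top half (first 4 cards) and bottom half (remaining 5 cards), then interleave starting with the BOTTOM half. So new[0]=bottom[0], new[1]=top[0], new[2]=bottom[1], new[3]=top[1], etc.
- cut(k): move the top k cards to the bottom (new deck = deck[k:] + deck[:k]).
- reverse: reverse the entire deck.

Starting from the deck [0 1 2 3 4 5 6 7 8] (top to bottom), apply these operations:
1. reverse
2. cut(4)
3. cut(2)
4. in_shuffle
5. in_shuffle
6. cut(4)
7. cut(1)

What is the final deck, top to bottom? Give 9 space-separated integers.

After op 1 (reverse): [8 7 6 5 4 3 2 1 0]
After op 2 (cut(4)): [4 3 2 1 0 8 7 6 5]
After op 3 (cut(2)): [2 1 0 8 7 6 5 4 3]
After op 4 (in_shuffle): [7 2 6 1 5 0 4 8 3]
After op 5 (in_shuffle): [5 7 0 2 4 6 8 1 3]
After op 6 (cut(4)): [4 6 8 1 3 5 7 0 2]
After op 7 (cut(1)): [6 8 1 3 5 7 0 2 4]

Answer: 6 8 1 3 5 7 0 2 4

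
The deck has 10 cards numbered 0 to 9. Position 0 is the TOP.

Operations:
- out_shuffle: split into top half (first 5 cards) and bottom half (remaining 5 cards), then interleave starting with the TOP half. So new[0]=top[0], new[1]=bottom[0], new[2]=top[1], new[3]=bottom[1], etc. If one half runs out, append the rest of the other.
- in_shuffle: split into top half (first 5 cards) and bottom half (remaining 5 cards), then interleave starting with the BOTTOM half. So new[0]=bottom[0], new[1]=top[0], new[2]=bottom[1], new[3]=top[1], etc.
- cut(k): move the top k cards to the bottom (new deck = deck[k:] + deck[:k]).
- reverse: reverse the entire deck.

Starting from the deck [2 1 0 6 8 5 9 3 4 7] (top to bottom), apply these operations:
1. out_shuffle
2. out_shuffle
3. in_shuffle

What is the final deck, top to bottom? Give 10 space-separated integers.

After op 1 (out_shuffle): [2 5 1 9 0 3 6 4 8 7]
After op 2 (out_shuffle): [2 3 5 6 1 4 9 8 0 7]
After op 3 (in_shuffle): [4 2 9 3 8 5 0 6 7 1]

Answer: 4 2 9 3 8 5 0 6 7 1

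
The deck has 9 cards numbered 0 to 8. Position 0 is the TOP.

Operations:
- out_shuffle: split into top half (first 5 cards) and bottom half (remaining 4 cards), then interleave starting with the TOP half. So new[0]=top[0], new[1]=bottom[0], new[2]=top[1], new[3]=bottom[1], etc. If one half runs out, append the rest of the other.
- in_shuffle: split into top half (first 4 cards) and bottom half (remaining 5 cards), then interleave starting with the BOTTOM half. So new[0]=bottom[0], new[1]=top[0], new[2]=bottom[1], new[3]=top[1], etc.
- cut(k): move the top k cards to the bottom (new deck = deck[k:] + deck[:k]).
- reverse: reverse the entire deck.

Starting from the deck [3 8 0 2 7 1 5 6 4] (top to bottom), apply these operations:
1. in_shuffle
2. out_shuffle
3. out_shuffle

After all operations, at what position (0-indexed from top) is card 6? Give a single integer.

Answer: 6

Derivation:
After op 1 (in_shuffle): [7 3 1 8 5 0 6 2 4]
After op 2 (out_shuffle): [7 0 3 6 1 2 8 4 5]
After op 3 (out_shuffle): [7 2 0 8 3 4 6 5 1]
Card 6 is at position 6.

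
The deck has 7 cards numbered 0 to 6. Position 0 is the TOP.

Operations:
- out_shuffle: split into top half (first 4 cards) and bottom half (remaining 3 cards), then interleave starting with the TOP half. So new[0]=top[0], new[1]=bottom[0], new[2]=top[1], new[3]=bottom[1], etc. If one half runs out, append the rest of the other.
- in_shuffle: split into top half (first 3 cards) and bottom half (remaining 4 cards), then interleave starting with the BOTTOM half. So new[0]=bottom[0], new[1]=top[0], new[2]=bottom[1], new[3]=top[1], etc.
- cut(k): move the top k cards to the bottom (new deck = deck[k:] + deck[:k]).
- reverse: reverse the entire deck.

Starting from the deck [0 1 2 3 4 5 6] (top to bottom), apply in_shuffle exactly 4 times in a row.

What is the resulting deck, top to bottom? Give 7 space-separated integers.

Answer: 3 0 4 1 5 2 6

Derivation:
After op 1 (in_shuffle): [3 0 4 1 5 2 6]
After op 2 (in_shuffle): [1 3 5 0 2 4 6]
After op 3 (in_shuffle): [0 1 2 3 4 5 6]
After op 4 (in_shuffle): [3 0 4 1 5 2 6]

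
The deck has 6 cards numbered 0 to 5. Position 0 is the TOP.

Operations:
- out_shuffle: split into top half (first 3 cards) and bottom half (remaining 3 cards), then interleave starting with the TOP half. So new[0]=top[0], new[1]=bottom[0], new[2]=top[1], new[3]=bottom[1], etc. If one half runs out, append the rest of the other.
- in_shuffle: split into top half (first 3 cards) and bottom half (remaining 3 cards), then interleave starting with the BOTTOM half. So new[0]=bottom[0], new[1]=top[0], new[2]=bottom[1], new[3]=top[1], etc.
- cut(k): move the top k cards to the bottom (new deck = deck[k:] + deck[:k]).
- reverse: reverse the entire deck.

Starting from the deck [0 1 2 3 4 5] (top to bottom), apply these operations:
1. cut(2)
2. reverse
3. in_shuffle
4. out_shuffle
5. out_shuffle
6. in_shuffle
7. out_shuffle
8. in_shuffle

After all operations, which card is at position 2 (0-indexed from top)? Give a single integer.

After op 1 (cut(2)): [2 3 4 5 0 1]
After op 2 (reverse): [1 0 5 4 3 2]
After op 3 (in_shuffle): [4 1 3 0 2 5]
After op 4 (out_shuffle): [4 0 1 2 3 5]
After op 5 (out_shuffle): [4 2 0 3 1 5]
After op 6 (in_shuffle): [3 4 1 2 5 0]
After op 7 (out_shuffle): [3 2 4 5 1 0]
After op 8 (in_shuffle): [5 3 1 2 0 4]
Position 2: card 1.

Answer: 1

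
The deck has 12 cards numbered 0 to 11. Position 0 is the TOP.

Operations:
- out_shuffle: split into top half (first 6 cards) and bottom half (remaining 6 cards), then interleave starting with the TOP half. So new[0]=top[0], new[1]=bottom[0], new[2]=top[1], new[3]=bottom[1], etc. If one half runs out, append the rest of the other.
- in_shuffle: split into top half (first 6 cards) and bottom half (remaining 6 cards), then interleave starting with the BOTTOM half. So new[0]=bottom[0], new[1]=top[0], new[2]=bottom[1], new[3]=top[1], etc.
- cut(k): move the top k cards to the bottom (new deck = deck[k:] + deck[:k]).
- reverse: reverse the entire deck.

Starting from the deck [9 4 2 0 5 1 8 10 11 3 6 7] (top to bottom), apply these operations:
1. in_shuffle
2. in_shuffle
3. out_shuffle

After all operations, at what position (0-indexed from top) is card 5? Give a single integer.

Answer: 1

Derivation:
After op 1 (in_shuffle): [8 9 10 4 11 2 3 0 6 5 7 1]
After op 2 (in_shuffle): [3 8 0 9 6 10 5 4 7 11 1 2]
After op 3 (out_shuffle): [3 5 8 4 0 7 9 11 6 1 10 2]
Card 5 is at position 1.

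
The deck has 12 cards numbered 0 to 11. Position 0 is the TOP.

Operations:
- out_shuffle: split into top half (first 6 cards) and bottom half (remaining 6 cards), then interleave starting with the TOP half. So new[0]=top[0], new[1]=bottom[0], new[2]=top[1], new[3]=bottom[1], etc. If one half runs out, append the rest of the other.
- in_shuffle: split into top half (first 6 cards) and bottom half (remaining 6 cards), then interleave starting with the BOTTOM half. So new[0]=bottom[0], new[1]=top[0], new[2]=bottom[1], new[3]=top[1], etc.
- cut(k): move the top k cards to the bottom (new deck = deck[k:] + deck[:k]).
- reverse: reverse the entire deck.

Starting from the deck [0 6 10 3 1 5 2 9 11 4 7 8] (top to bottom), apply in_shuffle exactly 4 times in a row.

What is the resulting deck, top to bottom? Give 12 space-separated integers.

Answer: 11 1 0 4 5 6 7 2 10 8 9 3

Derivation:
After op 1 (in_shuffle): [2 0 9 6 11 10 4 3 7 1 8 5]
After op 2 (in_shuffle): [4 2 3 0 7 9 1 6 8 11 5 10]
After op 3 (in_shuffle): [1 4 6 2 8 3 11 0 5 7 10 9]
After op 4 (in_shuffle): [11 1 0 4 5 6 7 2 10 8 9 3]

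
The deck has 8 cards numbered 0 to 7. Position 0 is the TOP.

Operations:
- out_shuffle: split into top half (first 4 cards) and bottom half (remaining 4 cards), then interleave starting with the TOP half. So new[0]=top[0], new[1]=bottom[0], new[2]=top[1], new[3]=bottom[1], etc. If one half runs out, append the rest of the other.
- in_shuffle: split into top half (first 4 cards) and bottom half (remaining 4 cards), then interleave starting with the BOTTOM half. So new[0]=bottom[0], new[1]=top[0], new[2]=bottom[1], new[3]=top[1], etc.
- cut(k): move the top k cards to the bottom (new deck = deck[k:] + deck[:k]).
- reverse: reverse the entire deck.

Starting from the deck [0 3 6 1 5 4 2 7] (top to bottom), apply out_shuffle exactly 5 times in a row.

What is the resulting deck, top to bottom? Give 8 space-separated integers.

Answer: 0 6 5 2 3 1 4 7

Derivation:
After op 1 (out_shuffle): [0 5 3 4 6 2 1 7]
After op 2 (out_shuffle): [0 6 5 2 3 1 4 7]
After op 3 (out_shuffle): [0 3 6 1 5 4 2 7]
After op 4 (out_shuffle): [0 5 3 4 6 2 1 7]
After op 5 (out_shuffle): [0 6 5 2 3 1 4 7]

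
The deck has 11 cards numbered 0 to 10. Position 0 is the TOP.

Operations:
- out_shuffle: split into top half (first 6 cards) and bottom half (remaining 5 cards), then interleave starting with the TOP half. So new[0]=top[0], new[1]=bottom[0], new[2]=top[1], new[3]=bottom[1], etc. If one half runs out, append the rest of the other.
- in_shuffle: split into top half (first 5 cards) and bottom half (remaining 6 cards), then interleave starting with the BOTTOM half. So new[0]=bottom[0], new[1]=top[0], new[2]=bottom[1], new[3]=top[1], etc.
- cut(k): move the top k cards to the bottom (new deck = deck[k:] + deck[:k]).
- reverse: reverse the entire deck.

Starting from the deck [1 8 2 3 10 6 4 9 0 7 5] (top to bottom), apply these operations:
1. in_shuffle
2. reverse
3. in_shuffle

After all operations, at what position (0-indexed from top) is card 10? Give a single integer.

Answer: 3

Derivation:
After op 1 (in_shuffle): [6 1 4 8 9 2 0 3 7 10 5]
After op 2 (reverse): [5 10 7 3 0 2 9 8 4 1 6]
After op 3 (in_shuffle): [2 5 9 10 8 7 4 3 1 0 6]
Card 10 is at position 3.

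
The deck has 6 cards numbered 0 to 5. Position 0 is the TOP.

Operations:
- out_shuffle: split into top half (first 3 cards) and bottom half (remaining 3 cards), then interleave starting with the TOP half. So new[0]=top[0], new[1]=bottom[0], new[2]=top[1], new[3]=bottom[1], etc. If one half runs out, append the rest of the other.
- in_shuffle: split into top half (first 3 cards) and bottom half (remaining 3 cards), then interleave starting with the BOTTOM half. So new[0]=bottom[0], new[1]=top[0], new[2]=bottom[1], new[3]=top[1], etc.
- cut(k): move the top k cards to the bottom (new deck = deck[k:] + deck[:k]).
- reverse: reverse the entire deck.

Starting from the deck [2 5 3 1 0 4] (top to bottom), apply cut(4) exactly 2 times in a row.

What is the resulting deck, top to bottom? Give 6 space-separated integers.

Answer: 3 1 0 4 2 5

Derivation:
After op 1 (cut(4)): [0 4 2 5 3 1]
After op 2 (cut(4)): [3 1 0 4 2 5]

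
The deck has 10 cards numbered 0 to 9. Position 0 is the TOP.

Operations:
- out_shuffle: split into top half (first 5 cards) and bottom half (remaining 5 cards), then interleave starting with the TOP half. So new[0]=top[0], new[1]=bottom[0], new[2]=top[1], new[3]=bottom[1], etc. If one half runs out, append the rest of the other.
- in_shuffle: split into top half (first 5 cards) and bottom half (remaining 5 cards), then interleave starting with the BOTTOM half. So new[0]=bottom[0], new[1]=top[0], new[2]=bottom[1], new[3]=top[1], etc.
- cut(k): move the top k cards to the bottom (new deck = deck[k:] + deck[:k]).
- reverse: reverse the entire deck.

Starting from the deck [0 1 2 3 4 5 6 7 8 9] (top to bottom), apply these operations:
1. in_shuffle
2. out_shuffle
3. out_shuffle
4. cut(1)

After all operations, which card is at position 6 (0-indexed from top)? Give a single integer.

Answer: 7

Derivation:
After op 1 (in_shuffle): [5 0 6 1 7 2 8 3 9 4]
After op 2 (out_shuffle): [5 2 0 8 6 3 1 9 7 4]
After op 3 (out_shuffle): [5 3 2 1 0 9 8 7 6 4]
After op 4 (cut(1)): [3 2 1 0 9 8 7 6 4 5]
Position 6: card 7.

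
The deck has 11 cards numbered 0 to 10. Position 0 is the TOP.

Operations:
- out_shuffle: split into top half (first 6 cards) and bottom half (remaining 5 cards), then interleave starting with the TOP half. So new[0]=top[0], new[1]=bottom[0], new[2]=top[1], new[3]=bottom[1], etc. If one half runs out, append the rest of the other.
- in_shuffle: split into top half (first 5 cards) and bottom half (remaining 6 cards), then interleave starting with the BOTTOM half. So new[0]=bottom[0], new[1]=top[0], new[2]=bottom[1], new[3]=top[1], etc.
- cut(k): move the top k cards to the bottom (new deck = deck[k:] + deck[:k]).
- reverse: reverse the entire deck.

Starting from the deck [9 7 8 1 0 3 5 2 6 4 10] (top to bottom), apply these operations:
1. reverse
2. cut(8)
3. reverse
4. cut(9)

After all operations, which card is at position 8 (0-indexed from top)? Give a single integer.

After op 1 (reverse): [10 4 6 2 5 3 0 1 8 7 9]
After op 2 (cut(8)): [8 7 9 10 4 6 2 5 3 0 1]
After op 3 (reverse): [1 0 3 5 2 6 4 10 9 7 8]
After op 4 (cut(9)): [7 8 1 0 3 5 2 6 4 10 9]
Position 8: card 4.

Answer: 4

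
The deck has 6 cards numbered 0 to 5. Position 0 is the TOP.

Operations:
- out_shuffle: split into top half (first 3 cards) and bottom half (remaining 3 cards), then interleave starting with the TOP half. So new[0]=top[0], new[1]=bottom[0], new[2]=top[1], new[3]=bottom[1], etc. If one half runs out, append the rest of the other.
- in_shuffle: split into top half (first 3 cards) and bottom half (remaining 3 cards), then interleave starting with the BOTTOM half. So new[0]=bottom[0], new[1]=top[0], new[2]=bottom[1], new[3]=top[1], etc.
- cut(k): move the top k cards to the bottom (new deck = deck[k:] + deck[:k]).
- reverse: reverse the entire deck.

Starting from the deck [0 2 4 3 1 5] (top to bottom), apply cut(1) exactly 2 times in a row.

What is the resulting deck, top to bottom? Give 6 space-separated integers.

After op 1 (cut(1)): [2 4 3 1 5 0]
After op 2 (cut(1)): [4 3 1 5 0 2]

Answer: 4 3 1 5 0 2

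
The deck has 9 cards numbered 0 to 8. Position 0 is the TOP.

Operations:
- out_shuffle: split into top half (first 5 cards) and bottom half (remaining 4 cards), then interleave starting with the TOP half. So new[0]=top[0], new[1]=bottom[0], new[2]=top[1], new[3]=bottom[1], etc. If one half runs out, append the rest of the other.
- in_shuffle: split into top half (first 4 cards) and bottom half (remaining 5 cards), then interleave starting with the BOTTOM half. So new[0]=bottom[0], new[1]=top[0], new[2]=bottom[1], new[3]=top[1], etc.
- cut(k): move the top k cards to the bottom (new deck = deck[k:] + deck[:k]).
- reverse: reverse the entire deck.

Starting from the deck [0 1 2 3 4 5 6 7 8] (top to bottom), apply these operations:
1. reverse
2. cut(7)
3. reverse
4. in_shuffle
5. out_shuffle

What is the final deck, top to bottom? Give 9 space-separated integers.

After op 1 (reverse): [8 7 6 5 4 3 2 1 0]
After op 2 (cut(7)): [1 0 8 7 6 5 4 3 2]
After op 3 (reverse): [2 3 4 5 6 7 8 0 1]
After op 4 (in_shuffle): [6 2 7 3 8 4 0 5 1]
After op 5 (out_shuffle): [6 4 2 0 7 5 3 1 8]

Answer: 6 4 2 0 7 5 3 1 8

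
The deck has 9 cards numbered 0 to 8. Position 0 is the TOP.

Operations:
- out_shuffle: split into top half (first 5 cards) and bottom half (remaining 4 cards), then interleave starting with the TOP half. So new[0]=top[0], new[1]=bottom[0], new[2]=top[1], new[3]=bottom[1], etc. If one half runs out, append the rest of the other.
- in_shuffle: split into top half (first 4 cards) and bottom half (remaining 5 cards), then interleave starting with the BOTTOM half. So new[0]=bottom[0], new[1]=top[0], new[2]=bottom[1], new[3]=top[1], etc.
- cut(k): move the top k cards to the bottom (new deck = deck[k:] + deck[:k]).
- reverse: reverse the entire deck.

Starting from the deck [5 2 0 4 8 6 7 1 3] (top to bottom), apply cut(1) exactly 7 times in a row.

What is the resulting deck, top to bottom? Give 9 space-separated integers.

After op 1 (cut(1)): [2 0 4 8 6 7 1 3 5]
After op 2 (cut(1)): [0 4 8 6 7 1 3 5 2]
After op 3 (cut(1)): [4 8 6 7 1 3 5 2 0]
After op 4 (cut(1)): [8 6 7 1 3 5 2 0 4]
After op 5 (cut(1)): [6 7 1 3 5 2 0 4 8]
After op 6 (cut(1)): [7 1 3 5 2 0 4 8 6]
After op 7 (cut(1)): [1 3 5 2 0 4 8 6 7]

Answer: 1 3 5 2 0 4 8 6 7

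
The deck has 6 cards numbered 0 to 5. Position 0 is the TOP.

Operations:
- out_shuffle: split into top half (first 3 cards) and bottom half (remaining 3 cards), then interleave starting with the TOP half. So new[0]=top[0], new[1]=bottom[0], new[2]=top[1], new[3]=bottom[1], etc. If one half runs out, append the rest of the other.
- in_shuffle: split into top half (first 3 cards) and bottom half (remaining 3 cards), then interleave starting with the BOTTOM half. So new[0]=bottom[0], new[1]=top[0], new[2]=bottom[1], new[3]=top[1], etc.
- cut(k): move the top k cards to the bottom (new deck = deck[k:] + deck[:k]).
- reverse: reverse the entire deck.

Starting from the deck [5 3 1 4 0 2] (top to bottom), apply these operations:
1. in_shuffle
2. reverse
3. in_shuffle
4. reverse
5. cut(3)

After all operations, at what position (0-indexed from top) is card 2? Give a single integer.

After op 1 (in_shuffle): [4 5 0 3 2 1]
After op 2 (reverse): [1 2 3 0 5 4]
After op 3 (in_shuffle): [0 1 5 2 4 3]
After op 4 (reverse): [3 4 2 5 1 0]
After op 5 (cut(3)): [5 1 0 3 4 2]
Card 2 is at position 5.

Answer: 5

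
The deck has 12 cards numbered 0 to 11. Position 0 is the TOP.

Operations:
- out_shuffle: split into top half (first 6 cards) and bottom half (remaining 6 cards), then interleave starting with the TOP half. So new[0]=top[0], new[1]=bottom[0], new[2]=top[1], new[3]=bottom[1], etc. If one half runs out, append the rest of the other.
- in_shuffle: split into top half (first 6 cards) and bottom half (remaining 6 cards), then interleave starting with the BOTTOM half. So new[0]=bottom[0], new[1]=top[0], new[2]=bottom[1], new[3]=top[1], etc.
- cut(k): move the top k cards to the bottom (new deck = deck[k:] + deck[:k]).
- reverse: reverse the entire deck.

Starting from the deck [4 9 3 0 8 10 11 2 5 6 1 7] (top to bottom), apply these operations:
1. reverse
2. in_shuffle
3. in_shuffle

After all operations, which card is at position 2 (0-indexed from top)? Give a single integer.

After op 1 (reverse): [7 1 6 5 2 11 10 8 0 3 9 4]
After op 2 (in_shuffle): [10 7 8 1 0 6 3 5 9 2 4 11]
After op 3 (in_shuffle): [3 10 5 7 9 8 2 1 4 0 11 6]
Position 2: card 5.

Answer: 5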